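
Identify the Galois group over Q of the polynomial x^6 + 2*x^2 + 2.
6T11: S_4 x C_2

The polynomial f is an irreducible sextic over Q, so G = Gal(f/Q) is one of the 16 transitive subgroups 6T1, ..., 6T16 of S_6. The discriminant of f is -2508800, which is not a perfect square, so G is not contained in A_6. The transitive groups of degree 6 not contained in A_6 are: C_6 (6T1, order 6), S_3 (6T2, order 6), D_6 (6T3, order 12), C_3 x S_3 (6T5, order 18), A_4 x C_2 (6T6, order 24), S_4 (6T8, order 24), S_3 x S_3 (6T9, order 36), S_4 x C_2 (6T11, order 48), (S_3 x S_3) : C_2 (6T13, order 72), PGL(2,5) (6T14, order 120), S_6 (6T16, order 720). By Dedekind's theorem, for a prime p not dividing disc(f) the degrees of the irreducible factors of f mod p form the cycle type of an element of G. Factoring f modulo the 17 such primes p <= 71 (skipping 2, 5, 7, which divide the discriminant), each new pattern first appears at: mod 3: f = (x^3 + x^2 + 2x + 1)(x^3 + 2x^2 + 2x + 2), pattern 3+3; mod 13: f = (x^6 + 2x^2 + 2), pattern 6; mod 19: f = (x^2 + 5)(x^4 + 14x^2 + 8), pattern 4+2; mod 23: f = (x + 11)(x + 12)(x^4 + 6x^2 + 15), pattern 4+1+1; mod 53: f = (x^2 + 45)(x^2 + 11x + 38)(x^2 + 42x + 38), pattern 2+2+2; mod 59: f = (x + 4)(x + 55)(x^2 + 5x + 50)(x^2 + 54x + 50), pattern 2+2+1+1; mod 71: f = (x + 8)(x + 11)(x + 60)(x + 63)(x^2 + 43), pattern 2+1+1+1+1. No other pattern occurs in this range, so the set of observed cycle types is {3+3, 6, 4+2, 4+1+1, 2+2+2, 2+2+1+1, 2+1+1+1+1}. The candidates containing elements of all these cycle types are S_4 x C_2 (6T11) of order 48, S_6 (6T16) of order 720; the others are excluded. The observed types are precisely the cycle types that occur in S_4 x C_2 (6T11) (apart from the identity). Each of the other remaining candidates has further cycle types, and by the Chebotarev density theorem the matching factorization patterns would occur for a proportion of primes equal to their share of the group: S_6 (6T16) additionally contains elements of type 5+1, 3+2+1, 3+1+1+1 (304 of its 720 elements, about 42% of primes). None of the 17 primes tested shows any such pattern (for each of these groups the chance of that is below 10^-4), which rules them out. Hence G = S_4 x C_2 (6T11), of order 48.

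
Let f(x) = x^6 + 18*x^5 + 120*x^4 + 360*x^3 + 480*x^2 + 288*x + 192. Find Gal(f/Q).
S_3 (order 6)

The polynomial f is an irreducible sextic over Q, so G = Gal(f/Q) is one of the 16 transitive subgroups 6T1, ..., 6T16 of S_6. The discriminant of f is -37572373905408, which is not a perfect square, so G is not contained in A_6. The transitive groups of degree 6 not contained in A_6 are: C_6 (6T1, order 6), S_3 (6T2, order 6), D_6 (6T3, order 12), C_3 x S_3 (6T5, order 18), A_4 x C_2 (6T6, order 24), S_4 (6T8, order 24), S_3 x S_3 (6T9, order 36), S_4 x C_2 (6T11, order 48), (S_3 x S_3) : C_2 (6T13, order 72), PGL(2,5) (6T14, order 120), S_6 (6T16, order 720). By Dedekind's theorem, for a prime p not dividing disc(f) the degrees of the irreducible factors of f mod p form the cycle type of an element of G. Factoring f modulo the 23 such primes p <= 97 (skipping 2, 3, which divide the discriminant), each new pattern first appears at: mod 5: f = (x^2 + 3)(x^2 + x + 1)(x^2 + 2x + 4), pattern 2+2+2; mod 7: f = (x^3 + 6x + 5)(x^3 + 4x^2 + 2x + 2), pattern 3+3; mod 31: f = (x + 10)(x + 15)(x + 18)(x + 19)(x + 22)(x + 27), pattern 1+1+1+1+1+1. No other pattern occurs in this range, so the set of observed cycle types is {2+2+2, 3+3, 1+1+1+1+1+1}. The candidates containing elements of all these cycle types are C_6 (6T1) of order 6, S_3 (6T2) of order 6, D_6 (6T3) of order 12, C_3 x S_3 (6T5) of order 18, A_4 x C_2 (6T6) of order 24, S_4 (6T8) of order 24, S_3 x S_3 (6T9) of order 36, S_4 x C_2 (6T11) of order 48, (S_3 x S_3) : C_2 (6T13) of order 72, PGL(2,5) (6T14) of order 120, S_6 (6T16) of order 720; the others are excluded. The observed types are precisely the cycle types that occur in S_3 (6T2). Each of the other remaining candidates has further cycle types, and by the Chebotarev density theorem the matching factorization patterns would occur for a proportion of primes equal to their share of the group: C_6 (6T1) additionally contains elements of type 6 (2 of its 6 elements, about 33% of primes); D_6 (6T3) additionally contains elements of type 6, 2+2+1+1 (5 of its 12 elements, about 42% of primes); C_3 x S_3 (6T5) additionally contains elements of type 6, 3+1+1+1 (10 of its 18 elements, about 56% of primes); A_4 x C_2 (6T6) additionally contains elements of type 6, 2+2+1+1, 2+1+1+1+1 (14 of its 24 elements, about 58% of primes); S_4 (6T8) additionally contains elements of type 4+1+1, 2+2+1+1 (9 of its 24 elements, about 38% of primes); S_3 x S_3 (6T9) additionally contains elements of type 6, 3+1+1+1, 2+2+1+1 (25 of its 36 elements, about 69% of primes); S_4 x C_2 (6T11) additionally contains elements of type 6, 4+2, 4+1+1, 2+2+1+1, 2+1+1+1+1 (32 of its 48 elements, about 67% of primes); (S_3 x S_3) : C_2 (6T13) additionally contains elements of type 6, 4+2, 3+2+1, 3+1+1+1, 2+2+1+1, 2+1+1+1+1 (61 of its 72 elements, about 85% of primes); PGL(2,5) (6T14) additionally contains elements of type 6, 5+1, 4+1+1, 2+2+1+1 (89 of its 120 elements, about 74% of primes); S_6 (6T16) additionally contains elements of type 6, 5+1, 4+2, 4+1+1, 3+2+1, 3+1+1+1, 2+2+1+1, 2+1+1+1+1 (664 of its 720 elements, about 92% of primes). None of the 23 primes tested shows any such pattern (for each of these groups the chance of that is below 10^-4), which rules them out. Hence G = S_3 (6T2), of order 6.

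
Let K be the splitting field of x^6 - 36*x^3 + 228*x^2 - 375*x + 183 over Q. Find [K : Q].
72

The degree of the splitting field over Q equals the order of the Galois group, so first determine the group. The polynomial f is an irreducible sextic over Q, so G = Gal(f/Q) is one of the 16 transitive subgroups 6T1, ..., 6T16 of S_6. The discriminant of f is -2200994196714027, which is not a perfect square, so G is not contained in A_6. The transitive groups of degree 6 not contained in A_6 are: C_6 (6T1, order 6), S_3 (6T2, order 6), D_6 (6T3, order 12), C_3 x S_3 (6T5, order 18), A_4 x C_2 (6T6, order 24), S_4 (6T8, order 24), S_3 x S_3 (6T9, order 36), S_4 x C_2 (6T11, order 48), (S_3 x S_3) : C_2 (6T13, order 72), PGL(2,5) (6T14, order 120), S_6 (6T16, order 720). By Dedekind's theorem, for a prime p not dividing disc(f) the degrees of the irreducible factors of f mod p form the cycle type of an element of G. Factoring f modulo the 25 such primes p <= 127 (skipping 3, 11, 13, 17, 43, 109, which divide the discriminant), each new pattern first appears at: mod 2: f = (x^6 + x + 1), pattern 6; mod 7: f = (x + 3)(x^2 + 5x + 3)(x^3 + 6x^2 + 4x + 4), pattern 3+2+1; mod 23: f = (x^2 + 21x + 17)(x^4 + 2x^3 + 10x^2 + 19x + 4), pattern 4+2; mod 31: f = (x + 13)(x + 27)(x^2 + 6x + 3)(x^2 + 16x + 3), pattern 2+2+1+1; mod 61: f = (x)(x + 8)(x + 19)(x + 33)(x^2 + x + 56), pattern 2+1+1+1+1; mod 97: f = (x + 23)(x + 72)(x + 80)(x^3 + 19x^2 + 29x + 49), pattern 3+1+1+1; mod 113: f = (x^2 + 30x + 74)(x^2 + 95x + 98)(x^2 + 101x + 60), pattern 2+2+2; mod 127: f = (x^3 + 10x^2 + 123x + 121)(x^3 + 117x^2 + 104x + 33), pattern 3+3. No other pattern occurs in this range, so the set of observed cycle types is {6, 3+2+1, 4+2, 2+2+1+1, 2+1+1+1+1, 3+1+1+1, 2+2+2, 3+3}. The candidates containing elements of all these cycle types are (S_3 x S_3) : C_2 (6T13) of order 72, S_6 (6T16) of order 720; the others are excluded. The observed types are precisely the cycle types that occur in (S_3 x S_3) : C_2 (6T13) (apart from the identity). Each of the other remaining candidates has further cycle types, and by the Chebotarev density theorem the matching factorization patterns would occur for a proportion of primes equal to their share of the group: S_6 (6T16) additionally contains elements of type 5+1, 4+1+1 (234 of its 720 elements, about 32% of primes). None of the 25 primes tested shows any such pattern (for each of these groups the chance of that is below 10^-4), which rules them out. Hence G = (S_3 x S_3) : C_2 (6T13), of order 72. The Galois group (S_3 x S_3) : C_2 (6T13) has order 72, so the splitting field has degree 72 over Q.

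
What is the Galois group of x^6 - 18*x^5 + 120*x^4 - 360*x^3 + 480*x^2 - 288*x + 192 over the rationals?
S_3 (also written S3)

The polynomial f is an irreducible sextic over Q, so G = Gal(f/Q) is one of the 16 transitive subgroups 6T1, ..., 6T16 of S_6. The discriminant of f is -37572373905408, which is not a perfect square, so G is not contained in A_6. The transitive groups of degree 6 not contained in A_6 are: C_6 (6T1, order 6), S_3 (6T2, order 6), D_6 (6T3, order 12), C_3 x S_3 (6T5, order 18), A_4 x C_2 (6T6, order 24), S_4 (6T8, order 24), S_3 x S_3 (6T9, order 36), S_4 x C_2 (6T11, order 48), (S_3 x S_3) : C_2 (6T13, order 72), PGL(2,5) (6T14, order 120), S_6 (6T16, order 720). By Dedekind's theorem, for a prime p not dividing disc(f) the degrees of the irreducible factors of f mod p form the cycle type of an element of G. Factoring f modulo the 23 such primes p <= 97 (skipping 2, 3, which divide the discriminant), each new pattern first appears at: mod 5: f = (x^2 + 3)(x^2 + 3x + 4)(x^2 + 4x + 1), pattern 2+2+2; mod 7: f = (x^3 + 6x + 2)(x^3 + 3x^2 + 2x + 5), pattern 3+3; mod 31: f = (x + 4)(x + 9)(x + 12)(x + 13)(x + 16)(x + 21), pattern 1+1+1+1+1+1. No other pattern occurs in this range, so the set of observed cycle types is {2+2+2, 3+3, 1+1+1+1+1+1}. The candidates containing elements of all these cycle types are C_6 (6T1) of order 6, S_3 (6T2) of order 6, D_6 (6T3) of order 12, C_3 x S_3 (6T5) of order 18, A_4 x C_2 (6T6) of order 24, S_4 (6T8) of order 24, S_3 x S_3 (6T9) of order 36, S_4 x C_2 (6T11) of order 48, (S_3 x S_3) : C_2 (6T13) of order 72, PGL(2,5) (6T14) of order 120, S_6 (6T16) of order 720; the others are excluded. The observed types are precisely the cycle types that occur in S_3 (6T2). Each of the other remaining candidates has further cycle types, and by the Chebotarev density theorem the matching factorization patterns would occur for a proportion of primes equal to their share of the group: C_6 (6T1) additionally contains elements of type 6 (2 of its 6 elements, about 33% of primes); D_6 (6T3) additionally contains elements of type 6, 2+2+1+1 (5 of its 12 elements, about 42% of primes); C_3 x S_3 (6T5) additionally contains elements of type 6, 3+1+1+1 (10 of its 18 elements, about 56% of primes); A_4 x C_2 (6T6) additionally contains elements of type 6, 2+2+1+1, 2+1+1+1+1 (14 of its 24 elements, about 58% of primes); S_4 (6T8) additionally contains elements of type 4+1+1, 2+2+1+1 (9 of its 24 elements, about 38% of primes); S_3 x S_3 (6T9) additionally contains elements of type 6, 3+1+1+1, 2+2+1+1 (25 of its 36 elements, about 69% of primes); S_4 x C_2 (6T11) additionally contains elements of type 6, 4+2, 4+1+1, 2+2+1+1, 2+1+1+1+1 (32 of its 48 elements, about 67% of primes); (S_3 x S_3) : C_2 (6T13) additionally contains elements of type 6, 4+2, 3+2+1, 3+1+1+1, 2+2+1+1, 2+1+1+1+1 (61 of its 72 elements, about 85% of primes); PGL(2,5) (6T14) additionally contains elements of type 6, 5+1, 4+1+1, 2+2+1+1 (89 of its 120 elements, about 74% of primes); S_6 (6T16) additionally contains elements of type 6, 5+1, 4+2, 4+1+1, 3+2+1, 3+1+1+1, 2+2+1+1, 2+1+1+1+1 (664 of its 720 elements, about 92% of primes). None of the 23 primes tested shows any such pattern (for each of these groups the chance of that is below 10^-4), which rules them out. Hence G = S_3 (6T2), of order 6.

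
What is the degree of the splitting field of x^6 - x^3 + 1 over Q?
6

The degree of the splitting field over Q equals the order of the Galois group, so first determine the group. The polynomial f is an irreducible sextic over Q, so G = Gal(f/Q) is one of the 16 transitive subgroups 6T1, ..., 6T16 of S_6. The discriminant of f is -19683, which is not a perfect square, so G is not contained in A_6. The transitive groups of degree 6 not contained in A_6 are: C_6 (6T1, order 6), S_3 (6T2, order 6), D_6 (6T3, order 12), C_3 x S_3 (6T5, order 18), A_4 x C_2 (6T6, order 24), S_4 (6T8, order 24), S_3 x S_3 (6T9, order 36), S_4 x C_2 (6T11, order 48), (S_3 x S_3) : C_2 (6T13, order 72), PGL(2,5) (6T14, order 120), S_6 (6T16, order 720). By Dedekind's theorem, for a prime p not dividing disc(f) the degrees of the irreducible factors of f mod p form the cycle type of an element of G. Factoring f modulo the 37 such primes p <= 163 (skipping 3, which divides the discriminant), each new pattern first appears at: mod 2: f = (x^6 + x^3 + 1), pattern 6; mod 7: f = (x^3 + 2)(x^3 + 4), pattern 3+3; mod 17: f = (x^2 + 7x + 1)(x^2 + 13x + 1)(x^2 + 14x + 1), pattern 2+2+2; mod 19: f = (x + 4)(x + 5)(x + 6)(x + 9)(x + 16)(x + 17), pattern 1+1+1+1+1+1. No other pattern occurs in this range, so the set of observed cycle types is {6, 3+3, 2+2+2, 1+1+1+1+1+1}. The candidates containing elements of all these cycle types are C_6 (6T1) of order 6, D_6 (6T3) of order 12, C_3 x S_3 (6T5) of order 18, A_4 x C_2 (6T6) of order 24, S_3 x S_3 (6T9) of order 36, S_4 x C_2 (6T11) of order 48, (S_3 x S_3) : C_2 (6T13) of order 72, PGL(2,5) (6T14) of order 120, S_6 (6T16) of order 720; the others are excluded. The observed types are precisely the cycle types that occur in C_6 (6T1). Each of the other remaining candidates has further cycle types, and by the Chebotarev density theorem the matching factorization patterns would occur for a proportion of primes equal to their share of the group: D_6 (6T3) additionally contains elements of type 2+2+1+1 (3 of its 12 elements, about 25% of primes); C_3 x S_3 (6T5) additionally contains elements of type 3+1+1+1 (4 of its 18 elements, about 22% of primes); A_4 x C_2 (6T6) additionally contains elements of type 2+2+1+1, 2+1+1+1+1 (6 of its 24 elements, about 25% of primes); S_3 x S_3 (6T9) additionally contains elements of type 3+1+1+1, 2+2+1+1 (13 of its 36 elements, about 36% of primes); S_4 x C_2 (6T11) additionally contains elements of type 4+2, 4+1+1, 2+2+1+1, 2+1+1+1+1 (24 of its 48 elements, about 50% of primes); (S_3 x S_3) : C_2 (6T13) additionally contains elements of type 4+2, 3+2+1, 3+1+1+1, 2+2+1+1, 2+1+1+1+1 (49 of its 72 elements, about 68% of primes); PGL(2,5) (6T14) additionally contains elements of type 5+1, 4+1+1, 2+2+1+1 (69 of its 120 elements, about 58% of primes); S_6 (6T16) additionally contains elements of type 5+1, 4+2, 4+1+1, 3+2+1, 3+1+1+1, 2+2+1+1, 2+1+1+1+1 (544 of its 720 elements, about 76% of primes). None of the 37 primes tested shows any such pattern (for each of these groups the chance of that is below 10^-4), which rules them out. Hence G = C_6 (6T1), of order 6. The Galois group C_6 (6T1) has order 6, so the splitting field has degree 6 over Q.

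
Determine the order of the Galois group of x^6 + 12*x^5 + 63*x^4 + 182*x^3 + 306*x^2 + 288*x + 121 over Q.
120

The degree of the splitting field over Q equals the order of the Galois group, so first determine the group. The polynomial f is an irreducible sextic over Q, so G = Gal(f/Q) is one of the 16 transitive subgroups 6T1, ..., 6T16 of S_6. The discriminant of f is -16003008, which is not a perfect square, so G is not contained in A_6. The transitive groups of degree 6 not contained in A_6 are: C_6 (6T1, order 6), S_3 (6T2, order 6), D_6 (6T3, order 12), C_3 x S_3 (6T5, order 18), A_4 x C_2 (6T6, order 24), S_4 (6T8, order 24), S_3 x S_3 (6T9, order 36), S_4 x C_2 (6T11, order 48), (S_3 x S_3) : C_2 (6T13, order 72), PGL(2,5) (6T14, order 120), S_6 (6T16, order 720). By Dedekind's theorem, for a prime p not dividing disc(f) the degrees of the irreducible factors of f mod p form the cycle type of an element of G. Factoring f modulo the 21 such primes p <= 89 (skipping 2, 3, 7, which divide the discriminant), each new pattern first appears at: mod 5: f = (x^6 + 2x^5 + 3x^4 + 2x^3 + x^2 + 3x + 1), pattern 6; mod 11: f = (x)(x^5 + x^4 + 8x^3 + 6x^2 + 9x + 2), pattern 5+1; mod 13: f = (x + 3)(x + 7)(x^4 + 2x^3 + 9x^2 + 11x + 7), pattern 4+1+1; mod 23: f = (x + 5)(x + 9)(x^2 + 9x + 16)(x^2 + 12x + 14), pattern 2+2+1+1; mod 43: f = (x^3 + 25x^2 + 24x + 21)(x^3 + 30x^2 + 20x + 16), pattern 3+3; mod 61: f = (x^2 + 36x + 40)(x^2 + 47x + 41)(x^2 + 51x + 35), pattern 2+2+2. No other pattern occurs in this range, so the set of observed cycle types is {6, 5+1, 4+1+1, 2+2+1+1, 3+3, 2+2+2}. The candidates containing elements of all these cycle types are PGL(2,5) (6T14) of order 120, S_6 (6T16) of order 720; the others are excluded. The observed types are precisely the cycle types that occur in PGL(2,5) (6T14) (apart from the identity). Each of the other remaining candidates has further cycle types, and by the Chebotarev density theorem the matching factorization patterns would occur for a proportion of primes equal to their share of the group: S_6 (6T16) additionally contains elements of type 4+2, 3+2+1, 3+1+1+1, 2+1+1+1+1 (265 of its 720 elements, about 37% of primes). None of the 21 primes tested shows any such pattern (for each of these groups the chance of that is below 10^-4), which rules them out. Hence G = PGL(2,5) (6T14), of order 120. The Galois group PGL(2,5) (6T14) has order 120, so the splitting field has degree 120 over Q.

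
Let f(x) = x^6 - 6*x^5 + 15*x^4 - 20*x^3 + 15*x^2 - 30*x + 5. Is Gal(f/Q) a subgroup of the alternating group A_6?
The polynomial is irreducible of degree 6 over Q. Its discriminant is 746496000000 = 864000^2, a perfect square. A Galois group lies in the alternating group exactly when the discriminant is a square in Q, so the Galois group (A_6) is contained in A_6.

Yes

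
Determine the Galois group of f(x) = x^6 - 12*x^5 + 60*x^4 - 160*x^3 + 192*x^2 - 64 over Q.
The polynomial f is an irreducible sextic over Q, so G = Gal(f/Q) is one of the 16 transitive subgroups 6T1, ..., 6T16 of S_6. The discriminant of f is -450868486864896, which is not a perfect square, so G is not contained in A_6. The transitive groups of degree 6 not contained in A_6 are: C_6 (6T1, order 6), S_3 (6T2, order 6), D_6 (6T3, order 12), C_3 x S_3 (6T5, order 18), A_4 x C_2 (6T6, order 24), S_4 (6T8, order 24), S_3 x S_3 (6T9, order 36), S_4 x C_2 (6T11, order 48), (S_3 x S_3) : C_2 (6T13, order 72), PGL(2,5) (6T14, order 120), S_6 (6T16, order 720). By Dedekind's theorem, for a prime p not dividing disc(f) the degrees of the irreducible factors of f mod p form the cycle type of an element of G. Factoring f modulo the 33 such primes p <= 149 (skipping 2, 3, which divide the discriminant), each new pattern first appears at: mod 5: f = (x^3 + x + 1)(x^3 + 3x^2 + 4x + 1), pattern 3+3; mod 7: f = (x^6 + 2x^5 + 4x^4 + x^3 + 3x^2 + 6), pattern 6; mod 17: f = (x + 14)(x + 16)(x^2 + 13x + 10)(x^2 + 13x + 16), pattern 2+2+1+1; mod 19: f = (x + 1)(x + 4)(x + 11)(x + 14)(x^2 + 15x + 11), pattern 2+1+1+1+1; mod 71: f = (x^2 + 67x + 33)(x^2 + 67x + 53)(x^2 + 67x + 68), pattern 2+2+2. No other pattern occurs in this range, so the set of observed cycle types is {3+3, 6, 2+2+1+1, 2+1+1+1+1, 2+2+2}. The candidates containing elements of all these cycle types are A_4 x C_2 (6T6) of order 24, S_4 x C_2 (6T11) of order 48, (S_3 x S_3) : C_2 (6T13) of order 72, S_6 (6T16) of order 720; the others are excluded. The observed types are precisely the cycle types that occur in A_4 x C_2 (6T6) (apart from the identity). Each of the other remaining candidates has further cycle types, and by the Chebotarev density theorem the matching factorization patterns would occur for a proportion of primes equal to their share of the group: S_4 x C_2 (6T11) additionally contains elements of type 4+2, 4+1+1 (12 of its 48 elements, about 25% of primes); (S_3 x S_3) : C_2 (6T13) additionally contains elements of type 4+2, 3+2+1, 3+1+1+1 (34 of its 72 elements, about 47% of primes); S_6 (6T16) additionally contains elements of type 5+1, 4+2, 4+1+1, 3+2+1, 3+1+1+1 (484 of its 720 elements, about 67% of primes). None of the 33 primes tested shows any such pattern (for each of these groups the chance of that is below 10^-4), which rules them out. Hence G = A_4 x C_2 (6T6), of order 24.

6T6: A_4 x C_2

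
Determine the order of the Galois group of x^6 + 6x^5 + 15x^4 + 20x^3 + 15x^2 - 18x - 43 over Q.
360

The degree of the splitting field over Q equals the order of the Galois group, so first determine the group. The polynomial f is an irreducible sextic over Q, so G = Gal(f/Q) is one of the 16 transitive subgroups 6T1, ..., 6T16 of S_6. The discriminant of f is 746496000000 = 864000^2, a perfect square, so G is contained in A_6. The transitive groups of degree 6 contained in A_6 are: A_4 (6T4, order 12), S_4 (6T7, order 24), (C_3 x C_3) : C_4 (6T10, order 36), PSL(2,5) (6T12, order 60), A_6 (6T15, order 360). By Dedekind's theorem, for a prime p not dividing disc(f) the degrees of the irreducible factors of f mod p form the cycle type of an element of G. Factoring f modulo the 6 such primes p <= 23 (skipping 2, 3, 5, which divide the discriminant), each new pattern first appears at: mod 7: f = (x + 5)(x^5 + x^4 + 3x^3 + 5x^2 + 4x + 4), pattern 5+1; mod 23: f = (x + 3)(x + 12)(x + 17)(x^3 + 20x^2 + 4x + 15), pattern 3+1+1+1. No other pattern occurs in this range, so the set of observed cycle types is {5+1, 3+1+1+1}. Among the candidates above, the only group containing elements of all these cycle types is A_6 (6T15) — each of A_4 (6T4), S_4 (6T7), (C_3 x C_3) : C_4 (6T10), PSL(2,5) (6T12) lacks at least one of them. Hence G = A_6 (6T15), of order 360. The Galois group A_6 (6T15) has order 360, so the splitting field has degree 360 over Q.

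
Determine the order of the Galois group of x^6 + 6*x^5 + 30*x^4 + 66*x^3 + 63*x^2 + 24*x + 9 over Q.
120

The degree of the splitting field over Q equals the order of the Galois group, so first determine the group. The polynomial f is an irreducible sextic over Q, so G = Gal(f/Q) is one of the 16 transitive subgroups 6T1, ..., 6T16 of S_6. The discriminant of f is -5217636731328, which is not a perfect square, so G is not contained in A_6. The transitive groups of degree 6 not contained in A_6 are: C_6 (6T1, order 6), S_3 (6T2, order 6), D_6 (6T3, order 12), C_3 x S_3 (6T5, order 18), A_4 x C_2 (6T6, order 24), S_4 (6T8, order 24), S_3 x S_3 (6T9, order 36), S_4 x C_2 (6T11, order 48), (S_3 x S_3) : C_2 (6T13, order 72), PGL(2,5) (6T14, order 120), S_6 (6T16, order 720). By Dedekind's theorem, for a prime p not dividing disc(f) the degrees of the irreducible factors of f mod p form the cycle type of an element of G. Factoring f modulo the 21 such primes p <= 89 (skipping 2, 3, 7, which divide the discriminant), each new pattern first appears at: mod 5: f = (x^6 + x^5 + x^3 + 3x^2 + 4x + 4), pattern 6; mod 11: f = (x + 9)(x^5 + 8x^4 + 2x^3 + 4x^2 + 5x + 1), pattern 5+1; mod 13: f = (x + 9)(x + 11)(x^4 + 12x^3 + 3x^2 + x + 6), pattern 4+1+1; mod 23: f = (x + 11)(x + 13)(x^2 + 8x + 5)(x^2 + 20x + 16), pattern 2+2+1+1; mod 43: f = (x^3 + 8x^2 + 22x + 11)(x^3 + 41x^2 + 24x + 36), pattern 3+3; mod 61: f = (x^2 + 23x + 1)(x^2 + 47x + 43)(x^2 + 58x + 30), pattern 2+2+2. No other pattern occurs in this range, so the set of observed cycle types is {6, 5+1, 4+1+1, 2+2+1+1, 3+3, 2+2+2}. The candidates containing elements of all these cycle types are PGL(2,5) (6T14) of order 120, S_6 (6T16) of order 720; the others are excluded. The observed types are precisely the cycle types that occur in PGL(2,5) (6T14) (apart from the identity). Each of the other remaining candidates has further cycle types, and by the Chebotarev density theorem the matching factorization patterns would occur for a proportion of primes equal to their share of the group: S_6 (6T16) additionally contains elements of type 4+2, 3+2+1, 3+1+1+1, 2+1+1+1+1 (265 of its 720 elements, about 37% of primes). None of the 21 primes tested shows any such pattern (for each of these groups the chance of that is below 10^-4), which rules them out. Hence G = PGL(2,5) (6T14), of order 120. The Galois group PGL(2,5) (6T14) has order 120, so the splitting field has degree 120 over Q.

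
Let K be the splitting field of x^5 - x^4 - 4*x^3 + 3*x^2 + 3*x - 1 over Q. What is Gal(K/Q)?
The polynomial f is an irreducible quintic over Q, so G = Gal(f/Q) is a transitive subgroup of S_5: one of C_5 (5T1, order 5), D_5 (5T2, order 10), F_20 (5T3, order 20), A_5 (5T4, order 60) or S_5 (5T5, order 120). The discriminant of f is 14641 = 121^2, a perfect square, so G is contained in A_5. The transitive groups of degree 5 contained in A_5 are: C_5 (5T1, order 5), D_5 (5T2, order 10), A_5 (5T4, order 60). By Dedekind's theorem, for a prime p not dividing disc(f) the degrees of the irreducible factors of f mod p form the cycle type of an element of G. Factoring f modulo the 14 such primes p <= 47 (skipping 11, which divides the discriminant), each new pattern first appears at: mod 2: f = (x^5 + x^4 + x^2 + x + 1), pattern 5; mod 23: f = (x + 4)(x + 6)(x + 10)(x + 11)(x + 14), pattern 1+1+1+1+1. No other pattern occurs in this range, so the set of observed cycle types is {5, 1+1+1+1+1}. The candidates containing elements of all these cycle types are C_5 (5T1) of order 5, D_5 (5T2) of order 10, A_5 (5T4) of order 60; the others are excluded. The observed types are precisely the cycle types that occur in C_5 (5T1). Each of the other remaining candidates has further cycle types, and by the Chebotarev density theorem the matching factorization patterns would occur for a proportion of primes equal to their share of the group: D_5 (5T2) additionally contains elements of type 2+2+1 (5 of its 10 elements, about 50% of primes); A_5 (5T4) additionally contains elements of type 3+1+1, 2+2+1 (35 of its 60 elements, about 58% of primes). None of the 14 primes tested shows any such pattern (for each of these groups the chance of that is below 10^-4), which rules them out. Hence G = C_5 (5T1), of order 5.

C_5 (order 5)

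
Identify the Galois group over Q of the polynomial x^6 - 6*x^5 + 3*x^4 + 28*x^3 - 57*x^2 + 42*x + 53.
The polynomial f is an irreducible sextic over Q, so G = Gal(f/Q) is one of the 16 transitive subgroups 6T1, ..., 6T16 of S_6. The discriminant of f is -450868486864896, which is not a perfect square, so G is not contained in A_6. The transitive groups of degree 6 not contained in A_6 are: C_6 (6T1, order 6), S_3 (6T2, order 6), D_6 (6T3, order 12), C_3 x S_3 (6T5, order 18), A_4 x C_2 (6T6, order 24), S_4 (6T8, order 24), S_3 x S_3 (6T9, order 36), S_4 x C_2 (6T11, order 48), (S_3 x S_3) : C_2 (6T13, order 72), PGL(2,5) (6T14, order 120), S_6 (6T16, order 720). By Dedekind's theorem, for a prime p not dividing disc(f) the degrees of the irreducible factors of f mod p form the cycle type of an element of G. Factoring f modulo the 33 such primes p <= 149 (skipping 2, 3, which divide the discriminant), each new pattern first appears at: mod 5: f = (x^3 + 3x + 2)(x^3 + 4x^2 + 4), pattern 3+3; mod 7: f = (x^6 + x^5 + 3x^4 + 6x^2 + 4), pattern 6; mod 17: f = (x + 3)(x + 12)(x^2 + 15x + 8)(x^2 + 15x + 15), pattern 2+2+1+1; mod 19: f = (x + 4)(x + 6)(x + 11)(x + 13)(x^2 + 17x + 6), pattern 2+1+1+1+1; mod 71: f = (x^2 + 69x + 4)(x^2 + 69x + 19)(x^2 + 69x + 39), pattern 2+2+2. No other pattern occurs in this range, so the set of observed cycle types is {3+3, 6, 2+2+1+1, 2+1+1+1+1, 2+2+2}. The candidates containing elements of all these cycle types are A_4 x C_2 (6T6) of order 24, S_4 x C_2 (6T11) of order 48, (S_3 x S_3) : C_2 (6T13) of order 72, S_6 (6T16) of order 720; the others are excluded. The observed types are precisely the cycle types that occur in A_4 x C_2 (6T6) (apart from the identity). Each of the other remaining candidates has further cycle types, and by the Chebotarev density theorem the matching factorization patterns would occur for a proportion of primes equal to their share of the group: S_4 x C_2 (6T11) additionally contains elements of type 4+2, 4+1+1 (12 of its 48 elements, about 25% of primes); (S_3 x S_3) : C_2 (6T13) additionally contains elements of type 4+2, 3+2+1, 3+1+1+1 (34 of its 72 elements, about 47% of primes); S_6 (6T16) additionally contains elements of type 5+1, 4+2, 4+1+1, 3+2+1, 3+1+1+1 (484 of its 720 elements, about 67% of primes). None of the 33 primes tested shows any such pattern (for each of these groups the chance of that is below 10^-4), which rules them out. Hence G = A_4 x C_2 (6T6), of order 24.

6T6: A_4 x C_2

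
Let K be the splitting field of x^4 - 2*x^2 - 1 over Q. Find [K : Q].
8

The degree of the splitting field over Q equals the order of the Galois group, so first determine the group. The polynomial is an irreducible quartic over Q and its discriminant is -1024, which is not a perfect square, so the Galois group is not contained in A_4. The resolvent cubic y^3 + 2*y^2 + 4*y + 8 has exactly one rational root, so the Galois group is C_4 or D_4. The quartic remains irreducible over Q(sqrt(disc)), so the group is D_4. The Galois group D_4 (4T3) has order 8, so the splitting field has degree 8 over Q.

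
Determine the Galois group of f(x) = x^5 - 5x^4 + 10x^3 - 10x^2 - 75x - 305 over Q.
The polynomial f is an irreducible quintic over Q, so G = Gal(f/Q) is a transitive subgroup of S_5: one of C_5 (5T1, order 5), D_5 (5T2, order 10), F_20 (5T3, order 20), A_5 (5T4, order 60) or S_5 (5T5, order 120). The discriminant of f is 67108864000000 = 8192000^2, a perfect square, so G is contained in A_5. The transitive groups of degree 5 contained in A_5 are: C_5 (5T1, order 5), D_5 (5T2, order 10), A_5 (5T4, order 60). By Dedekind's theorem, for a prime p not dividing disc(f) the degrees of the irreducible factors of f mod p form the cycle type of an element of G. Factoring f modulo the 23 such primes p <= 97 (skipping 2, 5, which divide the discriminant), each new pattern first appears at: mod 3: f = (x + 2)(x^2 + 1)(x^2 + 2x + 2), pattern 2+2+1; mod 7: f = (x^5 + 2x^4 + 3x^3 + 4x^2 + 2x + 3), pattern 5. No other pattern occurs in this range, so the set of observed cycle types is {2+2+1, 5}. The candidates containing elements of all these cycle types are D_5 (5T2) of order 10, A_5 (5T4) of order 60; the others are excluded. The observed types are precisely the cycle types that occur in D_5 (5T2) (apart from the identity). Each of the other remaining candidates has further cycle types, and by the Chebotarev density theorem the matching factorization patterns would occur for a proportion of primes equal to their share of the group: A_5 (5T4) additionally contains elements of type 3+1+1 (20 of its 60 elements, about 33% of primes). None of the 23 primes tested shows any such pattern (for each of these groups the chance of that is below 10^-4), which rules them out. Hence G = D_5 (5T2), of order 10.

D_5 (also written D5)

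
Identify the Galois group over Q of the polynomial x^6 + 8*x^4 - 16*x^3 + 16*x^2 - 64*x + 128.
(S_3 x S_3) : C_2 (order 72)

The polynomial f is an irreducible sextic over Q, so G = Gal(f/Q) is one of the 16 transitive subgroups 6T1, ..., 6T16 of S_6. The discriminant of f is -201485505789952, which is not a perfect square, so G is not contained in A_6. The transitive groups of degree 6 not contained in A_6 are: C_6 (6T1, order 6), S_3 (6T2, order 6), D_6 (6T3, order 12), C_3 x S_3 (6T5, order 18), A_4 x C_2 (6T6, order 24), S_4 (6T8, order 24), S_3 x S_3 (6T9, order 36), S_4 x C_2 (6T11, order 48), (S_3 x S_3) : C_2 (6T13, order 72), PGL(2,5) (6T14, order 120), S_6 (6T16, order 720). By Dedekind's theorem, for a prime p not dividing disc(f) the degrees of the irreducible factors of f mod p form the cycle type of an element of G. Factoring f modulo the 29 such primes p <= 113 (skipping 2, which divides the discriminant), each new pattern first appears at: mod 3: f = (x^6 + 2x^4 + 2x^3 + x^2 + 2x + 2), pattern 6; mod 5: f = (x + 2)(x^2 + 3x + 3)(x^3 + 4x + 3), pattern 3+2+1; mod 7: f = (x^2 + 2x + 3)(x^4 + 5x^3 + 2x^2 + 3), pattern 4+2; mod 17: f = (x^3 + 4x + 7)(x^3 + 4x + 11), pattern 3+3; mod 19: f = (x^2 + 6x + 10)(x^2 + 14x + 1)(x^2 + 18x + 9), pattern 2+2+2; mod 37: f = (x + 6)(x + 32)(x^2 + 5x + 29)(x^2 + 31x + 3), pattern 2+2+1+1; mod 41: f = (x + 7)(x + 37)(x + 38)(x^3 + 4x + 23), pattern 3+1+1+1; mod 113: f = (x + 67)(x + 68)(x + 71)(x + 91)(x^2 + 42x + 73), pattern 2+1+1+1+1. No other pattern occurs in this range, so the set of observed cycle types is {6, 3+2+1, 4+2, 3+3, 2+2+2, 2+2+1+1, 3+1+1+1, 2+1+1+1+1}. The candidates containing elements of all these cycle types are (S_3 x S_3) : C_2 (6T13) of order 72, S_6 (6T16) of order 720; the others are excluded. The observed types are precisely the cycle types that occur in (S_3 x S_3) : C_2 (6T13) (apart from the identity). Each of the other remaining candidates has further cycle types, and by the Chebotarev density theorem the matching factorization patterns would occur for a proportion of primes equal to their share of the group: S_6 (6T16) additionally contains elements of type 5+1, 4+1+1 (234 of its 720 elements, about 32% of primes). None of the 29 primes tested shows any such pattern (for each of these groups the chance of that is below 10^-4), which rules them out. Hence G = (S_3 x S_3) : C_2 (6T13), of order 72.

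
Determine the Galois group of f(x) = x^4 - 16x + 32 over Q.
S_4, the symmetric group on 4 letters

The polynomial is an irreducible quartic over Q and its discriminant is 6619136, which is not a perfect square, so the Galois group is not contained in A_4. The resolvent cubic y^3 - 128*y - 256 is irreducible over Q. An irreducible resolvent with non-square discriminant gives S_4.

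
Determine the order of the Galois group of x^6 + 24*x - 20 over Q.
The degree of the splitting field over Q equals the order of the Galois group, so first determine the group. The polynomial f is an irreducible sextic over Q, so G = Gal(f/Q) is one of the 16 transitive subgroups 6T1, ..., 6T16 of S_6. The discriminant of f is 746496000000 = 864000^2, a perfect square, so G is contained in A_6. The transitive groups of degree 6 contained in A_6 are: A_4 (6T4, order 12), S_4 (6T7, order 24), (C_3 x C_3) : C_4 (6T10, order 36), PSL(2,5) (6T12, order 60), A_6 (6T15, order 360). By Dedekind's theorem, for a prime p not dividing disc(f) the degrees of the irreducible factors of f mod p form the cycle type of an element of G. Factoring f modulo the 6 such primes p <= 23 (skipping 2, 3, 5, which divide the discriminant), each new pattern first appears at: mod 7: f = (x + 3)(x^5 + 4x^4 + 2x^3 + x^2 + 4x + 5), pattern 5+1; mod 23: f = (x + 7)(x + 12)(x + 21)(x^3 + 6x^2 + 13x + 16), pattern 3+1+1+1. No other pattern occurs in this range, so the set of observed cycle types is {5+1, 3+1+1+1}. Among the candidates above, the only group containing elements of all these cycle types is A_6 (6T15) — each of A_4 (6T4), S_4 (6T7), (C_3 x C_3) : C_4 (6T10), PSL(2,5) (6T12) lacks at least one of them. Hence G = A_6 (6T15), of order 360. The Galois group A_6 (6T15) has order 360, so the splitting field has degree 360 over Q.

360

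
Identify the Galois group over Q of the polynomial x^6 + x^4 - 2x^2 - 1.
The polynomial f is an irreducible sextic over Q, so G = Gal(f/Q) is one of the 16 transitive subgroups 6T1, ..., 6T16 of S_6. The discriminant of f is 153664 = 392^2, a perfect square, so G is contained in A_6. The transitive groups of degree 6 contained in A_6 are: A_4 (6T4, order 12), S_4 (6T7, order 24), (C_3 x C_3) : C_4 (6T10, order 36), PSL(2,5) (6T12, order 60), A_6 (6T15, order 360). By Dedekind's theorem, for a prime p not dividing disc(f) the degrees of the irreducible factors of f mod p form the cycle type of an element of G. Factoring f modulo the 33 such primes p <= 149 (skipping 2, 7, which divide the discriminant), each new pattern first appears at: mod 3: f = (x^3 + 2x + 1)(x^3 + 2x + 2), pattern 3+3; mod 13: f = (x + 6)(x + 7)(x^2 + 5)(x^2 + 6), pattern 2+2+1+1. No other pattern occurs in this range, so the set of observed cycle types is {3+3, 2+2+1+1}. The candidates containing elements of all these cycle types are A_4 (6T4) of order 12, S_4 (6T7) of order 24, (C_3 x C_3) : C_4 (6T10) of order 36, PSL(2,5) (6T12) of order 60, A_6 (6T15) of order 360; the others are excluded. The observed types are precisely the cycle types that occur in A_4 (6T4) (apart from the identity). Each of the other remaining candidates has further cycle types, and by the Chebotarev density theorem the matching factorization patterns would occur for a proportion of primes equal to their share of the group: S_4 (6T7) additionally contains elements of type 4+2 (6 of its 24 elements, about 25% of primes); (C_3 x C_3) : C_4 (6T10) additionally contains elements of type 4+2, 3+1+1+1 (22 of its 36 elements, about 61% of primes); PSL(2,5) (6T12) additionally contains elements of type 5+1 (24 of its 60 elements, about 40% of primes); A_6 (6T15) additionally contains elements of type 5+1, 4+2, 3+1+1+1 (274 of its 360 elements, about 76% of primes). None of the 33 primes tested shows any such pattern (for each of these groups the chance of that is below 10^-4), which rules them out. Hence G = A_4 (6T4), of order 12.

A_4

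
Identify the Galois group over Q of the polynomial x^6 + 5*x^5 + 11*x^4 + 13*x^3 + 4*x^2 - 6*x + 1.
The polynomial f is an irreducible sextic over Q, so G = Gal(f/Q) is one of the 16 transitive subgroups 6T1, ..., 6T16 of S_6. The discriminant of f is 525625 = 725^2, a perfect square, so G is contained in A_6. The transitive groups of degree 6 contained in A_6 are: A_4 (6T4, order 12), S_4 (6T7, order 24), (C_3 x C_3) : C_4 (6T10, order 36), PSL(2,5) (6T12, order 60), A_6 (6T15, order 360). By Dedekind's theorem, for a prime p not dividing disc(f) the degrees of the irreducible factors of f mod p form the cycle type of an element of G. Factoring f modulo the 19 such primes p <= 73 (skipping 5, 29, which divide the discriminant), each new pattern first appears at: mod 2: f = (x^2 + x + 1)(x^4 + x + 1), pattern 4+2; mod 11: f = (x^3 + 6x^2 + 3x + 10)(x^3 + 10x^2 + 3x + 10), pattern 3+3; mod 19: f = (x + 8)(x + 9)(x^2 + 9x + 7)(x^2 + 17x + 2), pattern 2+2+1+1; mod 61: f = (x + 20)(x + 27)(x + 34)(x^3 + 46x^2 + 3x + 60), pattern 3+1+1+1. No other pattern occurs in this range, so the set of observed cycle types is {4+2, 3+3, 2+2+1+1, 3+1+1+1}. The candidates containing elements of all these cycle types are (C_3 x C_3) : C_4 (6T10) of order 36, A_6 (6T15) of order 360; the others are excluded. The observed types are precisely the cycle types that occur in (C_3 x C_3) : C_4 (6T10) (apart from the identity). Each of the other remaining candidates has further cycle types, and by the Chebotarev density theorem the matching factorization patterns would occur for a proportion of primes equal to their share of the group: A_6 (6T15) additionally contains elements of type 5+1 (144 of its 360 elements, about 40% of primes). None of the 19 primes tested shows any such pattern (for each of these groups the chance of that is below 10^-4), which rules them out. Hence G = (C_3 x C_3) : C_4 (6T10), of order 36.

(C_3 x C_3) : C_4, the transitive group 6T10 of order 36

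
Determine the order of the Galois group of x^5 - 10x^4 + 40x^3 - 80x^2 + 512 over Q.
10

The degree of the splitting field over Q equals the order of the Galois group, so first determine the group. The polynomial f is an irreducible quintic over Q, so G = Gal(f/Q) is a transitive subgroup of S_5: one of C_5 (5T1, order 5), D_5 (5T2, order 10), F_20 (5T3, order 20), A_5 (5T4, order 60) or S_5 (5T5, order 120). The discriminant of f is 67108864000000 = 8192000^2, a perfect square, so G is contained in A_5. The transitive groups of degree 5 contained in A_5 are: C_5 (5T1, order 5), D_5 (5T2, order 10), A_5 (5T4, order 60). By Dedekind's theorem, for a prime p not dividing disc(f) the degrees of the irreducible factors of f mod p form the cycle type of an element of G. Factoring f modulo the 23 such primes p <= 97 (skipping 2, 5, which divide the discriminant), each new pattern first appears at: mod 3: f = (x + 1)(x^2 + 1)(x^2 + x + 2), pattern 2+2+1; mod 7: f = (x^5 + 4x^4 + 5x^3 + 4x^2 + 1), pattern 5. No other pattern occurs in this range, so the set of observed cycle types is {2+2+1, 5}. The candidates containing elements of all these cycle types are D_5 (5T2) of order 10, A_5 (5T4) of order 60; the others are excluded. The observed types are precisely the cycle types that occur in D_5 (5T2) (apart from the identity). Each of the other remaining candidates has further cycle types, and by the Chebotarev density theorem the matching factorization patterns would occur for a proportion of primes equal to their share of the group: A_5 (5T4) additionally contains elements of type 3+1+1 (20 of its 60 elements, about 33% of primes). None of the 23 primes tested shows any such pattern (for each of these groups the chance of that is below 10^-4), which rules them out. Hence G = D_5 (5T2), of order 10. The Galois group D_5 (5T2) has order 10, so the splitting field has degree 10 over Q.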